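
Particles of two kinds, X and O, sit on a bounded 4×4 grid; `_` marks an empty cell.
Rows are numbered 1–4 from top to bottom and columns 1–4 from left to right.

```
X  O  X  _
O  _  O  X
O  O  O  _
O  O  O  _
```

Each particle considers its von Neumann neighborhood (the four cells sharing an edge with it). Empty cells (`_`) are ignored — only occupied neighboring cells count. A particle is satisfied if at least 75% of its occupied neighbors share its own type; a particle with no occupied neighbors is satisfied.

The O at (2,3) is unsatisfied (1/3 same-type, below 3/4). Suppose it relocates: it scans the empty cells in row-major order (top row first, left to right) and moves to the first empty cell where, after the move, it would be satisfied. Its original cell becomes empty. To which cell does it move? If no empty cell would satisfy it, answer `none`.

(2,2)

Vacating (2,3). Empty cells in order:
  (1,4): 0/2 same-type → still unsatisfied.
  (2,2): 3/3 same-type → satisfied — stop here.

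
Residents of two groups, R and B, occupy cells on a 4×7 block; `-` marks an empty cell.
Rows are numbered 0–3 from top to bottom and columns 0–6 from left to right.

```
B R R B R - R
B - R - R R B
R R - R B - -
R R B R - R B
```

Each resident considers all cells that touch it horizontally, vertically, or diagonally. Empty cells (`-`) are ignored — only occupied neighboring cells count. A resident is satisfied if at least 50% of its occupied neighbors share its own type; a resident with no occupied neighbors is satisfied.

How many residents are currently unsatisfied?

8

Row 0: (0,0)B 1/2 satisfied · (0,1)R 2/4 satisfied · (0,2)R 2/3 satisfied · (0,3)B 0/4 not · (0,4)R 2/3 satisfied · (0,6)R 1/2 satisfied
Row 1: (1,0)B 1/4 not · (1,2)R 4/5 satisfied · (1,4)R 3/5 satisfied · (1,5)R 3/5 satisfied · (1,6)B 0/2 not
Row 2: (2,0)R 3/4 satisfied · (2,1)R 4/6 satisfied · (2,3)R 3/5 satisfied · (2,4)B 0/5 not
Row 3: (3,0)R 3/3 satisfied · (3,1)R 3/4 satisfied · (3,2)B 0/4 not · (3,3)R 1/3 not · (3,5)R 0/2 not · (3,6)B 0/1 not
Unsatisfied: (0,3), (1,0), (1,6), (2,4), (3,2), (3,3), (3,5), (3,6) — 8 in total.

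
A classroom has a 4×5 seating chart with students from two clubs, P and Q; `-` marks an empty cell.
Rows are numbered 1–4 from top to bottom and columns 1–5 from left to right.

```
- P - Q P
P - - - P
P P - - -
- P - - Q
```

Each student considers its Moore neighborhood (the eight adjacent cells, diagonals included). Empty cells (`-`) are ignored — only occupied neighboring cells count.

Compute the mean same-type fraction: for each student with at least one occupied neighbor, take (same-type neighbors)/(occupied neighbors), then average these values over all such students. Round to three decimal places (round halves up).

0.750

Row 1: (1,2)P 1/1 · (1,4)Q 0/2 · (1,5)P 1/2
Row 2: (2,1)P 3/3 · (2,5)P 1/2
Row 3: (3,1)P 3/3 · (3,2)P 3/3
Row 4: (4,2)P 2/2 · (4,5)Q — no occupied neighbors
Sum over 8 students: 1/1 + 0/2 + 1/2 + 3/3 + 1/2 + 3/3 + 3/3 + 2/2 = 6; mean = 6 ÷ 8 = 3/4 = 0.75 → 0.750.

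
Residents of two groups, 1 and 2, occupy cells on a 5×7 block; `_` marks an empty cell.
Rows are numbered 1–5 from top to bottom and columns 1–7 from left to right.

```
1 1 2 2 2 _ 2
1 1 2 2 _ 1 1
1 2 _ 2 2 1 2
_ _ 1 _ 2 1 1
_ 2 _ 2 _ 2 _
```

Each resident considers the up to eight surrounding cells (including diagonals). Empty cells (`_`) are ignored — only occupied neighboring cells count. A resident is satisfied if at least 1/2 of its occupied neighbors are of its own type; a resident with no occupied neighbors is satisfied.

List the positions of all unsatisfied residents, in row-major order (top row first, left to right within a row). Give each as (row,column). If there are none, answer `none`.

Row 1: (1,1)1 3/3 ok · (1,2)1 3/5 ok · (1,3)2 3/5 ok · (1,4)2 4/4 ok · (1,5)2 2/3 ok · (1,7)2 0/2 unhappy
Row 2: (2,1)1 4/5 ok · (2,2)1 4/7 ok · (2,3)2 5/7 ok · (2,4)2 6/6 ok · (2,6)1 2/6 unhappy · (2,7)1 2/4 ok
Row 3: (3,1)1 2/3 ok · (3,2)2 1/5 unhappy · (3,4)2 4/5 ok · (3,5)2 3/6 ok · (3,6)1 4/7 ok · (3,7)2 0/5 unhappy
Row 4: (4,3)1 0/4 unhappy · (4,5)2 4/6 ok · (4,6)1 2/6 unhappy · (4,7)1 2/4 ok
Row 5: (5,2)2 0/1 unhappy · (5,4)2 1/2 ok · (5,6)2 1/3 unhappy

(1,7), (2,6), (3,2), (3,7), (4,3), (4,6), (5,2), (5,6)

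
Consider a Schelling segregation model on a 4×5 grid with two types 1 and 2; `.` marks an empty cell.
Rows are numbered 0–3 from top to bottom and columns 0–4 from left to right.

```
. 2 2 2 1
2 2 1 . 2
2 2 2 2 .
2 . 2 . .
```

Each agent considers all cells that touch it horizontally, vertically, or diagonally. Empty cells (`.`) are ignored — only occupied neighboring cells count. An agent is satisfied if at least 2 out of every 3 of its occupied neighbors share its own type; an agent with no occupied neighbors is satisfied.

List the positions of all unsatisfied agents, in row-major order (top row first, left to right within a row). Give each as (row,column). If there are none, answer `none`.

(0,1)2 3/4 ✓
(0,2)2 3/4 ✓
(0,3)2 2/4 ✗
(0,4)1 0/2 ✗
(1,0)2 4/4 ✓
(1,1)2 6/7 ✓
(1,2)1 0/7 ✗
(1,4)2 2/3 ✓
(2,0)2 4/4 ✓
(2,1)2 6/7 ✓
(2,2)2 4/5 ✓
(2,3)2 3/4 ✓
(3,0)2 2/2 ✓
(3,2)2 3/3 ✓

(0,3), (0,4), (1,2)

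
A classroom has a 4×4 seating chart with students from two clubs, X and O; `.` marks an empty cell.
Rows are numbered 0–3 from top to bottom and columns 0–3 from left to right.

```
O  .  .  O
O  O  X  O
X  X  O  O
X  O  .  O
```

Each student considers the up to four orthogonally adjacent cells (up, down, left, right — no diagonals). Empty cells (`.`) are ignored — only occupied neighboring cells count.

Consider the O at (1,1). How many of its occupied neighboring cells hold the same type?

1

Occupied neighbors of (1,1): (2,1)=X, (1,0)=O, (1,2)=X.
Same type (O): 1 of 3.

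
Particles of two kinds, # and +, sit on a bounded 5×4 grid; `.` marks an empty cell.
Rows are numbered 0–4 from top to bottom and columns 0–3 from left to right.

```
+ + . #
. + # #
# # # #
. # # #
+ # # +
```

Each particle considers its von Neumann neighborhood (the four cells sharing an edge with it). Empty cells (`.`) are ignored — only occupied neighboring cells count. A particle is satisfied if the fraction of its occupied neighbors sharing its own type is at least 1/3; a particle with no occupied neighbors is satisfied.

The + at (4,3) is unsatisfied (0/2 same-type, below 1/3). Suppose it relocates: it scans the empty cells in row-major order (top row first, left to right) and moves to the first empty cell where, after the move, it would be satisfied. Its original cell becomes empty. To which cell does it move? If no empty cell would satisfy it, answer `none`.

(0,2)

Vacating (4,3). Empty cells in order:
  (0,2): 1/3 same-type → satisfied — stop here.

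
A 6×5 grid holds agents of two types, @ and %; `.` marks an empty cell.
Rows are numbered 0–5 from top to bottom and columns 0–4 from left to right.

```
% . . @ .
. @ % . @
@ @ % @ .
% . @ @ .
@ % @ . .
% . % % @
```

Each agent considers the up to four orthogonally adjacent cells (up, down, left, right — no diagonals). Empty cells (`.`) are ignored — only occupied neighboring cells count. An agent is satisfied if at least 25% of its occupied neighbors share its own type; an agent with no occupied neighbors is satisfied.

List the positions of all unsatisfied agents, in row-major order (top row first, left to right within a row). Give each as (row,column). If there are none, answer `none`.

Row 0: (0,0)% 0/0 ok · (0,3)@ 0/0 ok
Row 1: (1,1)@ 1/2 ok · (1,2)% 1/2 ok · (1,4)@ 0/0 ok
Row 2: (2,0)@ 1/2 ok · (2,1)@ 2/3 ok · (2,2)% 1/4 ok · (2,3)@ 1/2 ok
Row 3: (3,0)% 0/2 unhappy · (3,2)@ 2/3 ok · (3,3)@ 2/2 ok
Row 4: (4,0)@ 0/3 unhappy · (4,1)% 0/2 unhappy · (4,2)@ 1/3 ok
Row 5: (5,0)% 0/1 unhappy · (5,2)% 1/2 ok · (5,3)% 1/2 ok · (5,4)@ 0/1 unhappy

(3,0), (4,0), (4,1), (5,0), (5,4)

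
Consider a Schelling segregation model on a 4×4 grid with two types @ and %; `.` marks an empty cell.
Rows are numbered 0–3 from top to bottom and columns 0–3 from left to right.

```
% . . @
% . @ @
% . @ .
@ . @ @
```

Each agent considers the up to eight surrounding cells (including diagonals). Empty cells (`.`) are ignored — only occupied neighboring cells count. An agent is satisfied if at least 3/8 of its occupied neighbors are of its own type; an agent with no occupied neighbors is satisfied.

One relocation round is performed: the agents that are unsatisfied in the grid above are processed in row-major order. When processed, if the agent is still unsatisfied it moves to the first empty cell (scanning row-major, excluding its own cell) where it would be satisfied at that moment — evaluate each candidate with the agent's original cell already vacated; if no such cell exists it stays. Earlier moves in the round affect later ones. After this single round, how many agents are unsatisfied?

0

Initially unsatisfied (in order): (3,0).
  (3,0) → (0,2).
Resulting grid:
% . @ @
% . @ @
% . @ .
. . @ @
All satisfied now.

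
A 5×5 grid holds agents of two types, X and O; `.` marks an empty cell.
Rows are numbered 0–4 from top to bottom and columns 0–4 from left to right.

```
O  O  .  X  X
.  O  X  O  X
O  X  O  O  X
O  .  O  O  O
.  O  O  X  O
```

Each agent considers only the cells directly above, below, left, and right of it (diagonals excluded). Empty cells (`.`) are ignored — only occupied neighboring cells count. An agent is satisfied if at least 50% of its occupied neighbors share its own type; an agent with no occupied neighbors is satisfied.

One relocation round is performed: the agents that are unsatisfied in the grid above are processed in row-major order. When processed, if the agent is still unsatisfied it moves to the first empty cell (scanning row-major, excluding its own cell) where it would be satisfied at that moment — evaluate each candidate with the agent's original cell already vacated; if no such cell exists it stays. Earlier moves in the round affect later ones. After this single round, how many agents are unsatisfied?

Initially unsatisfied (in order): (1,1), (1,2), (1,3), (2,1), (2,4), (4,3).
  (1,1) → (1,0).
  (1,2) → (0,2).
  (1,3) → (1,1).
  (2,1) → (1,3).
  (2,4) → (1,2).
  (4,3): no empty cell satisfies it; stays.
Resulting grid:
O O X X X
O O X X X
O . O O .
O . O O O
. O O X O
Unsatisfied now: (4,3).

1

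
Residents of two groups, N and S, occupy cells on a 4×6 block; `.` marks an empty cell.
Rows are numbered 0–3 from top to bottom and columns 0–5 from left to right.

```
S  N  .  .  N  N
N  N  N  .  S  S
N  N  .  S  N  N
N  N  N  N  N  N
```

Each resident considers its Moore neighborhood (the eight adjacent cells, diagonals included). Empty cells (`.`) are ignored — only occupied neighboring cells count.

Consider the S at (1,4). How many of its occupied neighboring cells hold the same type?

Occupied neighbors of (1,4): (0,4)=N, (0,5)=N, (1,5)=S, (2,3)=S, (2,4)=N, (2,5)=N.
Same type (S): 2 of 6.

2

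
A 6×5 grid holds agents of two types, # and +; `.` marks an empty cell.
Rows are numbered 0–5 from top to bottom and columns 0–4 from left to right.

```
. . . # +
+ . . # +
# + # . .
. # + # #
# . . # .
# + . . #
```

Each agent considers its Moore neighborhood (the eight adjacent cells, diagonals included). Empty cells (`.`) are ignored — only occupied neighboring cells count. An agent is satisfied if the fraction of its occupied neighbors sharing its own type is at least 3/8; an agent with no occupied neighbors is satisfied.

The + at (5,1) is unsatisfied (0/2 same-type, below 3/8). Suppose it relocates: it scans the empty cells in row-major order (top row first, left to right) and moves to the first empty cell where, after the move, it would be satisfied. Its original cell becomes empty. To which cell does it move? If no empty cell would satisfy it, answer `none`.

(0,0)

Vacating (5,1). Empty cells in order:
  (0,0): 1/1 same-type → satisfied — stop here.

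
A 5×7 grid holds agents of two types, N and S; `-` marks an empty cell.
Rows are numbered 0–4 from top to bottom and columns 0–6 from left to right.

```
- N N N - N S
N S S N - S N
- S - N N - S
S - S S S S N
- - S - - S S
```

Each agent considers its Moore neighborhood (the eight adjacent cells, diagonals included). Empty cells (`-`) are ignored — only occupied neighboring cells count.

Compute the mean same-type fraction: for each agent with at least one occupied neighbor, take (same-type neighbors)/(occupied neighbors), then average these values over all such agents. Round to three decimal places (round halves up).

Row 0: (0,1)N 2/4 · (0,2)N 3/5 · (0,3)N 2/3 · (0,5)N 1/3 · (0,6)S 1/3
Row 1: (1,0)N 1/3 · (1,1)S 2/5 · (1,2)S 2/7 · (1,3)N 4/5 · (1,5)S 2/5 · (1,6)N 1/4
Row 2: (2,1)S 4/5 · (2,3)N 2/6 · (2,4)N 2/6 · (2,6)S 2/4
Row 3: (3,0)S 1/1 · (3,2)S 3/4 · (3,3)S 3/5 · (3,4)S 3/5 · (3,5)S 4/6 · (3,6)N 0/4
Row 4: (4,2)S 2/2 · (4,5)S 3/4 · (4,6)S 2/3
Sum over 24 agents: 2/4 + 3/5 + 2/3 + 1/3 + 1/3 + 1/3 + 2/5 + 2/7 + 4/5 + 2/5 + 1/4 + 4/5 + 2/6 + 2/6 + 2/4 + 1/1 + 3/4 + 3/5 + 3/5 + 4/6 + 0/4 + 2/2 + 3/4 + 2/3 = 5419/420; mean = 5419/420 ÷ 24 = 5419/10080 = 0.537599… → 0.538.

0.538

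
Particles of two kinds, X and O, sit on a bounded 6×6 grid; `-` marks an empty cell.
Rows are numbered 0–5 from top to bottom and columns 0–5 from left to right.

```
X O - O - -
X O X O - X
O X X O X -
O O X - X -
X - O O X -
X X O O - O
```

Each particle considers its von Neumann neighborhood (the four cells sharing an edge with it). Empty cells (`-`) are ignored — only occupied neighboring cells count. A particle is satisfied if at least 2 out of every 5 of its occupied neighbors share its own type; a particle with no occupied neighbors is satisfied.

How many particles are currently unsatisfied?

8

(0,0)X 1/2 ✓
(0,1)O 1/2 ✓
(0,3)O 1/1 ✓
(1,0)X 1/3 ✗
(1,1)O 1/4 ✗
(1,2)X 1/3 ✗
(1,3)O 2/3 ✓
(1,5)X 0/0 ✓
(2,0)O 1/3 ✗
(2,1)X 1/4 ✗
(2,2)X 3/4 ✓
(2,3)O 1/3 ✗
(2,4)X 1/2 ✓
(3,0)O 2/3 ✓
(3,1)O 1/3 ✗
(3,2)X 1/3 ✗
(3,4)X 2/2 ✓
(4,0)X 1/2 ✓
(4,2)O 2/3 ✓
(4,3)O 2/3 ✓
(4,4)X 1/2 ✓
(5,0)X 2/2 ✓
(5,1)X 1/2 ✓
(5,2)O 2/3 ✓
(5,3)O 2/2 ✓
(5,5)O 0/0 ✓
Unsatisfied: (1,0), (1,1), (1,2), (2,0), (2,1), (2,3), (3,1), (3,2) — 8 in total.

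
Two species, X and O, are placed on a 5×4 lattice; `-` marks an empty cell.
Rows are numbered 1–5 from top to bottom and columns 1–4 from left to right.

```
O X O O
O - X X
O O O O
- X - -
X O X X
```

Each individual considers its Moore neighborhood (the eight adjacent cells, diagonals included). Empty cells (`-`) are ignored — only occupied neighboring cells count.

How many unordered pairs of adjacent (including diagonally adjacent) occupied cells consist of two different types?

18

Scan each occupied cell's neighbors to the right and below (and the two forward diagonals) so each pair is counted once.
Row 1: O(1,1)–X(1,2)≠ O(1,1)–O(2,1)= X(1,2)–O(1,3)≠ X(1,2)–X(2,3)= X(1,2)–O(2,1)≠ O(1,3)–O(1,4)= O(1,3)–X(2,3)≠ O(1,3)–X(2,4)≠ O(1,4)–X(2,4)≠ O(1,4)–X(2,3)≠  → 7/10 unlike.
Row 2: O(2,1)–O(3,1)= O(2,1)–O(3,2)= X(2,3)–X(2,4)= X(2,3)–O(3,3)≠ X(2,3)–O(3,4)≠ X(2,3)–O(3,2)≠ X(2,4)–O(3,4)≠ X(2,4)–O(3,3)≠  → 5/8 unlike.
Row 3: O(3,1)–O(3,2)= O(3,1)–X(4,2)≠ O(3,2)–O(3,3)= O(3,2)–X(4,2)≠ O(3,3)–O(3,4)= O(3,3)–X(4,2)≠  → 3/6 unlike.
Row 4: X(4,2)–O(5,2)≠ X(4,2)–X(5,3)= X(4,2)–X(5,1)=  → 1/3 unlike.
Row 5: X(5,1)–O(5,2)≠ O(5,2)–X(5,3)≠ X(5,3)–X(5,4)=  → 2/3 unlike.
Total adjacent occupied pairs: 30; unlike-type pairs: 18.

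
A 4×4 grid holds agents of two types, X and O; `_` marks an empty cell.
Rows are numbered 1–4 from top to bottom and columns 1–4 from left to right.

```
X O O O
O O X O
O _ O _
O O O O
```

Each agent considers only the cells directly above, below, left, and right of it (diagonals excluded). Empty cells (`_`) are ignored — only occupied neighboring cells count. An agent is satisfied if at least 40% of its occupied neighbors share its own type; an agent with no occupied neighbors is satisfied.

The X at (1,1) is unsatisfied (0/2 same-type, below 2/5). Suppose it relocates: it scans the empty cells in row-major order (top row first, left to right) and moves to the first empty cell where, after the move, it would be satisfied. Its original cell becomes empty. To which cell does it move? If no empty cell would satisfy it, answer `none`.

Vacating (1,1). Empty cells in order:
  (3,2): 0/4 same-type → still unsatisfied.
  (3,4): 0/3 same-type → still unsatisfied.

none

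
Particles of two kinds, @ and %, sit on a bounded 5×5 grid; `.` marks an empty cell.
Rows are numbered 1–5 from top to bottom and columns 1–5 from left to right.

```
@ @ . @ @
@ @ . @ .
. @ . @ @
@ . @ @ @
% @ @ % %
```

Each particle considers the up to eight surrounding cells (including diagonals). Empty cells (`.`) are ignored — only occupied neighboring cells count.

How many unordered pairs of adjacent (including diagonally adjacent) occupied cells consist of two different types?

8

Scan each occupied cell's neighbors to the right and below (and the two forward diagonals) so each pair is counted once.
From row 1: 0 unlike of 8 pairs (running 0/8).
From row 2: 0 unlike of 5 pairs (running 0/13).
From row 3: 0 unlike of 8 pairs (running 0/21).
From row 4: 6 unlike of 12 pairs (running 6/33).
From row 5: 2 unlike of 4 pairs (running 8/37).
Total adjacent occupied pairs: 37; unlike-type pairs: 8.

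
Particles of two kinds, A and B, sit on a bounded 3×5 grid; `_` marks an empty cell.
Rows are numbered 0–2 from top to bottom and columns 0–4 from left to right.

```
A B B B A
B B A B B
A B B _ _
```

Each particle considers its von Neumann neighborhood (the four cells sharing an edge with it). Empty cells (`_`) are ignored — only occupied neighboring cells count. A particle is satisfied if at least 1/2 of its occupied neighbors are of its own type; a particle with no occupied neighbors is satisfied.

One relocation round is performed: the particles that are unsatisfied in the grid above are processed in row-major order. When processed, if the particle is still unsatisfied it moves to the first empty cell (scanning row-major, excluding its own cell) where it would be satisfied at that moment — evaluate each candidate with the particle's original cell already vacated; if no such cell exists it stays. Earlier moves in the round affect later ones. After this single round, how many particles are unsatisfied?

1

Initially unsatisfied (in order): (0,0), (0,4), (1,0), (1,2), (2,0).
  (0,0): no empty cell satisfies it; stays.
  (0,4): no empty cell satisfies it; stays.
  (1,0) → (2,3).
  (1,2) → (1,0).
  (2,0): now satisfied by earlier moves; stays.
Resulting grid:
A B B B A
A B _ B B
A B B B _
Unsatisfied now: (0,4).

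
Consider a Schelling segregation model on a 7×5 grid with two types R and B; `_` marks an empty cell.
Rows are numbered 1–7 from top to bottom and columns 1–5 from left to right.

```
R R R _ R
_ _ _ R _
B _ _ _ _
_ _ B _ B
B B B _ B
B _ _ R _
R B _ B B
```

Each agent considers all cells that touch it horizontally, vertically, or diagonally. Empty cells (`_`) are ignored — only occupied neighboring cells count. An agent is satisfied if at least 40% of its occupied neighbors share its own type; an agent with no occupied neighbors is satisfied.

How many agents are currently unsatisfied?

2

(1,1)R 1/1 ✓
(1,2)R 2/2 ✓
(1,3)R 2/2 ✓
(1,5)R 1/1 ✓
(2,4)R 2/2 ✓
(3,1)B 0/0 ✓
(4,3)B 2/2 ✓
(4,5)B 1/1 ✓
(5,1)B 2/2 ✓
(5,2)B 4/4 ✓
(5,3)B 2/3 ✓
(5,5)B 1/2 ✓
(6,1)B 3/4 ✓
(6,4)R 0/4 ✗
(7,1)R 0/2 ✗
(7,2)B 1/2 ✓
(7,4)B 1/2 ✓
(7,5)B 1/2 ✓
Unsatisfied: (6,4), (7,1) — 2 in total.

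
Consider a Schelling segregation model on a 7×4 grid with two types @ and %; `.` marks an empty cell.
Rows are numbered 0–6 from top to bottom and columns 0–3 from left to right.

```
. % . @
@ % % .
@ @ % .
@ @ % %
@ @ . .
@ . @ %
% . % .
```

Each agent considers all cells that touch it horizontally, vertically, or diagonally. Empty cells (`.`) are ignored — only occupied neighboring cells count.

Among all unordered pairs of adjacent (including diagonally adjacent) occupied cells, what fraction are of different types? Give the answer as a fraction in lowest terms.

Scan each occupied cell's neighbors to the right and below (and the two forward diagonals) so each pair is counted once.
Row 0: %(0,1)–%(1,1)= %(0,1)–%(1,2)= %(0,1)–@(1,0)≠ @(0,3)–%(1,2)≠  → 2/4 unlike.
Row 1: @(1,0)–%(1,1)≠ @(1,0)–@(2,0)= @(1,0)–@(2,1)= %(1,1)–%(1,2)= %(1,1)–@(2,1)≠ %(1,1)–%(2,2)= %(1,1)–@(2,0)≠ %(1,2)–%(2,2)= %(1,2)–@(2,1)≠  → 4/9 unlike.
Row 2: @(2,0)–@(2,1)= @(2,0)–@(3,0)= @(2,0)–@(3,1)= @(2,1)–%(2,2)≠ @(2,1)–@(3,1)= @(2,1)–%(3,2)≠ @(2,1)–@(3,0)= %(2,2)–%(3,2)= %(2,2)–%(3,3)= %(2,2)–@(3,1)≠  → 3/10 unlike.
Row 3: @(3,0)–@(3,1)= @(3,0)–@(4,0)= @(3,0)–@(4,1)= @(3,1)–%(3,2)≠ @(3,1)–@(4,1)= @(3,1)–@(4,0)= %(3,2)–%(3,3)= %(3,2)–@(4,1)≠  → 2/8 unlike.
Row 4: @(4,0)–@(4,1)= @(4,0)–@(5,0)= @(4,1)–@(5,2)= @(4,1)–@(5,0)=  → 0/4 unlike.
Row 5: @(5,0)–%(6,0)≠ @(5,2)–%(5,3)≠ @(5,2)–%(6,2)≠ %(5,3)–%(6,2)=  → 3/4 unlike.
Total adjacent occupied pairs: 39; unlike-type pairs: 14.
14/39 is already in lowest terms.

14/39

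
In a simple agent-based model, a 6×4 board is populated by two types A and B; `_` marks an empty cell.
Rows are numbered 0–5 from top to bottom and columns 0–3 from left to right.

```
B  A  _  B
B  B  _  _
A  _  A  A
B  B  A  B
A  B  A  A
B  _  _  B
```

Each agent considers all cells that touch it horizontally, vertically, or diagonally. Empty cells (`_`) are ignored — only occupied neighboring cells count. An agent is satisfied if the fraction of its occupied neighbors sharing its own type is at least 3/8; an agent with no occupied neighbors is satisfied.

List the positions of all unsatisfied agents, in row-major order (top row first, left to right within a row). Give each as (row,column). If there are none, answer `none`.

(0,0)B 2/3 ok
(0,1)A 0/3 unhappy
(0,3)B 0/0 ok
(1,0)B 2/4 ok
(1,1)B 2/5 ok
(2,0)A 0/4 unhappy
(2,2)A 2/5 ok
(2,3)A 2/3 ok
(3,0)B 2/4 ok
(3,1)B 2/7 unhappy
(3,2)A 4/7 ok
(3,3)B 0/5 unhappy
(4,0)A 0/4 unhappy
(4,1)B 3/6 ok
(4,2)A 2/6 unhappy
(4,3)A 2/4 ok
(5,0)B 1/2 ok
(5,3)B 0/2 unhappy

(0,1), (2,0), (3,1), (3,3), (4,0), (4,2), (5,3)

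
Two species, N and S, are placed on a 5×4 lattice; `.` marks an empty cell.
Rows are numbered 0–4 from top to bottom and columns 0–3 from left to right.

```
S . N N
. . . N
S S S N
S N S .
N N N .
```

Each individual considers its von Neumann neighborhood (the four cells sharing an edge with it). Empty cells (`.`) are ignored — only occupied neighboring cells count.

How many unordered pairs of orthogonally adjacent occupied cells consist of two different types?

6

Scan each occupied cell's neighbors to the right and below so each pair is counted once.
Row 0: N(0,2)–N(0,3)= N(0,3)–N(1,3)=  → 0/2 unlike.
Row 1: N(1,3)–N(2,3)=  → 0/1 unlike.
Row 2: S(2,0)–S(2,1)= S(2,0)–S(3,0)= S(2,1)–S(2,2)= S(2,1)–N(3,1)≠ S(2,2)–N(2,3)≠ S(2,2)–S(3,2)=  → 2/6 unlike.
Row 3: S(3,0)–N(3,1)≠ S(3,0)–N(4,0)≠ N(3,1)–S(3,2)≠ N(3,1)–N(4,1)= S(3,2)–N(4,2)≠  → 4/5 unlike.
Row 4: N(4,0)–N(4,1)= N(4,1)–N(4,2)=  → 0/2 unlike.
Total adjacent occupied pairs: 16; unlike-type pairs: 6.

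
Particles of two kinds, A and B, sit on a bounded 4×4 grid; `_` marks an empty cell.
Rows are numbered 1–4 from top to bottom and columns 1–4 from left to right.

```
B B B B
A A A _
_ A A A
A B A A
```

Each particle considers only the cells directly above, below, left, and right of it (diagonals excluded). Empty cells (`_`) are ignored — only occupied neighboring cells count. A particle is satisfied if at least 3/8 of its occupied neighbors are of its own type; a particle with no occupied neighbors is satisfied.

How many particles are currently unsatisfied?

Row 1: (1,1)B 1/2 ok · (1,2)B 2/3 ok · (1,3)B 2/3 ok · (1,4)B 1/1 ok
Row 2: (2,1)A 1/2 ok · (2,2)A 3/4 ok · (2,3)A 2/3 ok
Row 3: (3,2)A 2/3 ok · (3,3)A 4/4 ok · (3,4)A 2/2 ok
Row 4: (4,1)A 0/1 unhappy · (4,2)B 0/3 unhappy · (4,3)A 2/3 ok · (4,4)A 2/2 ok
Unsatisfied: (4,1), (4,2) — 2 in total.

2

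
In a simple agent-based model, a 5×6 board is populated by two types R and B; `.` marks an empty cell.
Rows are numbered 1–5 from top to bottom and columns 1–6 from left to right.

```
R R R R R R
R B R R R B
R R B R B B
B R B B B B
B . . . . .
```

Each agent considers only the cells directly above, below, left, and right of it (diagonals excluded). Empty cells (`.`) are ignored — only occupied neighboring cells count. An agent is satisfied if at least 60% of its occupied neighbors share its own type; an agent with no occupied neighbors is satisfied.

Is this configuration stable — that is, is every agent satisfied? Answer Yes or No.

No

(1,1)R 2/2 ✓
(1,2)R 2/3 ✓
(1,3)R 3/3 ✓
(1,4)R 3/3 ✓
(1,5)R 3/3 ✓
(1,6)R 1/2 ✗
(2,1)R 2/3 ✓
(2,2)B 0/4 ✗
(2,3)R 2/4 ✗
(2,4)R 4/4 ✓
(2,5)R 2/4 ✗
(2,6)B 1/3 ✗
(3,1)R 2/3 ✓
(3,2)R 2/4 ✗
(3,3)B 1/4 ✗
(3,4)R 1/4 ✗
(3,5)B 2/4 ✗
(3,6)B 3/3 ✓
(4,1)B 1/3 ✗
(4,2)R 1/3 ✗
(4,3)B 2/3 ✓
(4,4)B 2/3 ✓
(4,5)B 3/3 ✓
(4,6)B 2/2 ✓
(5,1)B 1/1 ✓
For instance (1,6) has only 1/2 same-type neighbors, below 3/5.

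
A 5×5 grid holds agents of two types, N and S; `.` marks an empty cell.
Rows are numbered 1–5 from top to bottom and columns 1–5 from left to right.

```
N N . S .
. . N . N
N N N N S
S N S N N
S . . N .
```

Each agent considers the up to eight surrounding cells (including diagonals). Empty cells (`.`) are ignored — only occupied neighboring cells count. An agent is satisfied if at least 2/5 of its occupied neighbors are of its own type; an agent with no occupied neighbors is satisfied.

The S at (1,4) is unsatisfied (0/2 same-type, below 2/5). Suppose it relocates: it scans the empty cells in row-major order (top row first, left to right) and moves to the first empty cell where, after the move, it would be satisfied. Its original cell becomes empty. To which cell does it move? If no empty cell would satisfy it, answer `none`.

Vacating (1,4). Empty cells in order:
  (1,3): 0/2 same-type → still unsatisfied.
  (1,5): 0/1 same-type → still unsatisfied.
  (2,1): 0/4 same-type → still unsatisfied.
  (2,2): 0/6 same-type → still unsatisfied.
  (2,4): 1/5 same-type → still unsatisfied.
  (5,2): 3/4 same-type → satisfied — stop here.

(5,2)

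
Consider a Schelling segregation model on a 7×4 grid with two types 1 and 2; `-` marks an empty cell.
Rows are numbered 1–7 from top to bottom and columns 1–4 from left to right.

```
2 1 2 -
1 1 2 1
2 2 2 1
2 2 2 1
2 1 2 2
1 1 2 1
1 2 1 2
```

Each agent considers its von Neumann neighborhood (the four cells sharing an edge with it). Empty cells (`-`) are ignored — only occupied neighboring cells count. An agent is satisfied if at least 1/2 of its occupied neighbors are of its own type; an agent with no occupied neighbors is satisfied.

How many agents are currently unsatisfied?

(1,1)2 0/2 not
(1,2)1 1/3 not
(1,3)2 1/2 satisfied
(2,1)1 1/3 not
(2,2)1 2/4 satisfied
(2,3)2 2/4 satisfied
(2,4)1 1/2 satisfied
(3,1)2 2/3 satisfied
(3,2)2 3/4 satisfied
(3,3)2 3/4 satisfied
(3,4)1 2/3 satisfied
(4,1)2 3/3 satisfied
(4,2)2 3/4 satisfied
(4,3)2 3/4 satisfied
(4,4)1 1/3 not
(5,1)2 1/3 not
(5,2)1 1/4 not
(5,3)2 3/4 satisfied
(5,4)2 1/3 not
(6,1)1 2/3 satisfied
(6,2)1 2/4 satisfied
(6,3)2 1/4 not
(6,4)1 0/3 not
(7,1)1 1/2 satisfied
(7,2)2 0/3 not
(7,3)1 0/3 not
(7,4)2 0/2 not
Unsatisfied: (1,1), (1,2), (2,1), (4,4), (5,1), (5,2), (5,4), (6,3), (6,4), (7,2), (7,3), (7,4) — 12 in total.

12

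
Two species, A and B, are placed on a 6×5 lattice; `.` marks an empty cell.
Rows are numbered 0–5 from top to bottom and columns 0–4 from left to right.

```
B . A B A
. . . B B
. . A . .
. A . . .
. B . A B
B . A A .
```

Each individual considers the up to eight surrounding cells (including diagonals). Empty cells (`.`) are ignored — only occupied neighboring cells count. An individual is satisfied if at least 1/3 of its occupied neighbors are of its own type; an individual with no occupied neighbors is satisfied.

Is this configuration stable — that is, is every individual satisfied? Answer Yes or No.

No

Row 0: (0,0)B 0/0 ✓ · (0,2)A 0/2 ✗ · (0,3)B 2/4 ✓ · (0,4)A 0/3 ✗
Row 1: (1,3)B 2/5 ✓ · (1,4)B 2/3 ✓
Row 2: (2,2)A 1/2 ✓
Row 3: (3,1)A 1/2 ✓
Row 4: (4,1)B 1/3 ✓ · (4,3)A 2/3 ✓ · (4,4)B 0/2 ✗
Row 5: (5,0)B 1/1 ✓ · (5,2)A 2/3 ✓ · (5,3)A 2/3 ✓
For instance (0,2) has only 0/2 same-type neighbors, below 1/3.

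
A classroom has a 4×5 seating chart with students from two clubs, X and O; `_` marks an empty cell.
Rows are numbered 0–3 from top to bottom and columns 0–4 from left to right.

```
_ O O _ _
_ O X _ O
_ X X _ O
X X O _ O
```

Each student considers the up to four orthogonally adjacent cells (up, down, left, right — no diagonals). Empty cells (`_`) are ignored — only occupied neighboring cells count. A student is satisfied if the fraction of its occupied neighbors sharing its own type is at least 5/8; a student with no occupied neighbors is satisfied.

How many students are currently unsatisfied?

4

(0,1)O 2/2 satisfied
(0,2)O 1/2 not
(1,1)O 1/3 not
(1,2)X 1/3 not
(1,4)O 1/1 satisfied
(2,1)X 2/3 satisfied
(2,2)X 2/3 satisfied
(2,4)O 2/2 satisfied
(3,0)X 1/1 satisfied
(3,1)X 2/3 satisfied
(3,2)O 0/2 not
(3,4)O 1/1 satisfied
Unsatisfied: (0,2), (1,1), (1,2), (3,2) — 4 in total.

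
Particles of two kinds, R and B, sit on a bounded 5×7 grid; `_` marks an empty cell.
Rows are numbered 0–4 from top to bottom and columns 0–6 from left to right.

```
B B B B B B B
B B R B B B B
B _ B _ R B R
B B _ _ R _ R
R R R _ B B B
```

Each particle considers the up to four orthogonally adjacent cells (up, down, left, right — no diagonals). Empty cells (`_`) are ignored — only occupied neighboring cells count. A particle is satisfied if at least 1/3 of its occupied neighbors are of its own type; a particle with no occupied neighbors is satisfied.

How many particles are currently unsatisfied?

2

(0,0)B 2/2 ✓
(0,1)B 3/3 ✓
(0,2)B 2/3 ✓
(0,3)B 3/3 ✓
(0,4)B 3/3 ✓
(0,5)B 3/3 ✓
(0,6)B 2/2 ✓
(1,0)B 3/3 ✓
(1,1)B 2/3 ✓
(1,2)R 0/4 ✗
(1,3)B 2/3 ✓
(1,4)B 3/4 ✓
(1,5)B 4/4 ✓
(1,6)B 2/3 ✓
(2,0)B 2/2 ✓
(2,2)B 0/1 ✗
(2,4)R 1/3 ✓
(2,5)B 1/3 ✓
(2,6)R 1/3 ✓
(3,0)B 2/3 ✓
(3,1)B 1/2 ✓
(3,4)R 1/2 ✓
(3,6)R 1/2 ✓
(4,0)R 1/2 ✓
(4,1)R 2/3 ✓
(4,2)R 1/1 ✓
(4,4)B 1/2 ✓
(4,5)B 2/2 ✓
(4,6)B 1/2 ✓
Unsatisfied: (1,2), (2,2) — 2 in total.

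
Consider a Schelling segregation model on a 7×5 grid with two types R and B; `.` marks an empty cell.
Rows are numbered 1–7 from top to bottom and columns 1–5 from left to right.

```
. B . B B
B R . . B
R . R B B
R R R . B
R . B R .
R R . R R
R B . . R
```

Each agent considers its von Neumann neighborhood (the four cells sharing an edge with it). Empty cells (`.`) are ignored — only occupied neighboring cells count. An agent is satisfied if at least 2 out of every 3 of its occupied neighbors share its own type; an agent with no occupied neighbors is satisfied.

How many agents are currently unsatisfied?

(1,2)B 0/1 unhappy
(1,4)B 1/1 ok
(1,5)B 2/2 ok
(2,1)B 0/2 unhappy
(2,2)R 0/2 unhappy
(2,5)B 2/2 ok
(3,1)R 1/2 unhappy
(3,3)R 1/2 unhappy
(3,4)B 1/2 unhappy
(3,5)B 3/3 ok
(4,1)R 3/3 ok
(4,2)R 2/2 ok
(4,3)R 2/3 ok
(4,5)B 1/1 ok
(5,1)R 2/2 ok
(5,3)B 0/2 unhappy
(5,4)R 1/2 unhappy
(6,1)R 3/3 ok
(6,2)R 1/2 unhappy
(6,4)R 2/2 ok
(6,5)R 2/2 ok
(7,1)R 1/2 unhappy
(7,2)B 0/2 unhappy
(7,5)R 1/1 ok
Unsatisfied: (1,2), (2,1), (2,2), (3,1), (3,3), (3,4), (5,3), (5,4), (6,2), (7,1), (7,2) — 11 in total.

11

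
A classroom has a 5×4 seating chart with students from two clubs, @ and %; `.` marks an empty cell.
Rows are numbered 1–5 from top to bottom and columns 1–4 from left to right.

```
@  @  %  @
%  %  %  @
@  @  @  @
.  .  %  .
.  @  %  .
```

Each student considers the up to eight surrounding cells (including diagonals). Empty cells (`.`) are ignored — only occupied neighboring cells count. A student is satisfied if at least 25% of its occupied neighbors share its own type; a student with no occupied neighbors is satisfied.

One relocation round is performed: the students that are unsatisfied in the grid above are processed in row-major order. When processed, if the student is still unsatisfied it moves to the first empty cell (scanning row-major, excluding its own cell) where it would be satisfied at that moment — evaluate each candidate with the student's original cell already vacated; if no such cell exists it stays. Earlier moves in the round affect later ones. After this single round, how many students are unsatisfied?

Initially unsatisfied (in order): (1,2), (2,1), (4,3), (5,2).
  (1,2) → (4,1).
  (2,1): now satisfied by earlier moves; stays.
  (4,3) → (1,2).
  (5,2): now satisfied by earlier moves; stays.
Resulting grid:
@ % % @
% % % @
@ @ @ @
@ . . .
. @ % .
Unsatisfied now: (1,1), (5,3).

2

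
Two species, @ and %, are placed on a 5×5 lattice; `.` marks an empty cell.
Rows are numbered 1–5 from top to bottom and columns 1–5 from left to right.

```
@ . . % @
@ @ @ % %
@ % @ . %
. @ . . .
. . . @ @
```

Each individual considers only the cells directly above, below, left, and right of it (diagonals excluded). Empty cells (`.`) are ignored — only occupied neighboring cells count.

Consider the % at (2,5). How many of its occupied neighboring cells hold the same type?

Occupied neighbors of (2,5): (1,5)=@, (3,5)=%, (2,4)=%.
Same type (%): 2 of 3.

2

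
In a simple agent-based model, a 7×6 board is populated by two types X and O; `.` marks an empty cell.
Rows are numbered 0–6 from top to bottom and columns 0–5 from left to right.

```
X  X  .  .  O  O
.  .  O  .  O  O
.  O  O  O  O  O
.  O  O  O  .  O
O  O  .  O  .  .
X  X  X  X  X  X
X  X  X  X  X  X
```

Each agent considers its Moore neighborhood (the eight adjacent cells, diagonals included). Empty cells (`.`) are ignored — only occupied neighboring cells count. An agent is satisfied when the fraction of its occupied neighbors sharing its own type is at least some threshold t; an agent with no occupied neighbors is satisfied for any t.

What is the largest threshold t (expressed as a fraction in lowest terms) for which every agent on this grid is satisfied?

(0,0)X 1/1
(0,1)X 1/2
(0,4)O 3/3
(0,5)O 3/3
(1,2)O 3/4
(1,4)O 6/6
(1,5)O 5/5
(2,1)O 4/4
(2,2)O 6/6
(2,3)O 6/6
(2,4)O 6/6
(2,5)O 4/4
(3,1)O 5/5
(3,2)O 7/7
(3,3)O 5/5
(3,5)O 2/2
(4,0)O 2/4
(4,1)O 3/6
(4,3)O 2/5
(5,0)X 3/5
(5,1)X 5/7
(5,2)X 5/7
(5,3)X 5/6
(5,4)X 5/6
(5,5)X 3/3
(6,0)X 3/3
(6,1)X 5/5
(6,2)X 5/5
(6,3)X 5/5
(6,4)X 5/5
(6,5)X 3/3
The smallest same-type fraction is 2/5 at (4,3), which reduces to 2/5. Any threshold above that leaves this agent unsatisfied.

2/5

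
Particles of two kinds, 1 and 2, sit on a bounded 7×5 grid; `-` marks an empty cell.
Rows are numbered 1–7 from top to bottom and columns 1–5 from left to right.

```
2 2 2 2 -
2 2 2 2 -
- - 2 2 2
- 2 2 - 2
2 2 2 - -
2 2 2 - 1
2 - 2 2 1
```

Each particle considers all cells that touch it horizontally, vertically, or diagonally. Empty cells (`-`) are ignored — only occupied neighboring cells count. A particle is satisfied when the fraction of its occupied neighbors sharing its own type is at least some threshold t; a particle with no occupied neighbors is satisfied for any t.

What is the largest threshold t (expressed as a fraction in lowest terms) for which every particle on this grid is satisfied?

1/2

Row 1: (1,1)2 3/3 · (1,2)2 5/5 · (1,3)2 5/5 · (1,4)2 3/3
Row 2: (2,1)2 3/3 · (2,2)2 6/6 · (2,3)2 7/7 · (2,4)2 6/6
Row 3: (3,3)2 6/6 · (3,4)2 6/6 · (3,5)2 3/3
Row 4: (4,2)2 5/5 · (4,3)2 5/5 · (4,5)2 2/2
Row 5: (5,1)2 4/4 · (5,2)2 7/7 · (5,3)2 5/5
Row 6: (6,1)2 4/4 · (6,2)2 7/7 · (6,3)2 5/5 · (6,5)1 1/2
Row 7: (7,1)2 2/2 · (7,3)2 3/3 · (7,4)2 2/4 · (7,5)1 1/2
The smallest same-type fraction is 1/2 at (6,5), which reduces to 1/2. Any threshold above that leaves this particle unsatisfied.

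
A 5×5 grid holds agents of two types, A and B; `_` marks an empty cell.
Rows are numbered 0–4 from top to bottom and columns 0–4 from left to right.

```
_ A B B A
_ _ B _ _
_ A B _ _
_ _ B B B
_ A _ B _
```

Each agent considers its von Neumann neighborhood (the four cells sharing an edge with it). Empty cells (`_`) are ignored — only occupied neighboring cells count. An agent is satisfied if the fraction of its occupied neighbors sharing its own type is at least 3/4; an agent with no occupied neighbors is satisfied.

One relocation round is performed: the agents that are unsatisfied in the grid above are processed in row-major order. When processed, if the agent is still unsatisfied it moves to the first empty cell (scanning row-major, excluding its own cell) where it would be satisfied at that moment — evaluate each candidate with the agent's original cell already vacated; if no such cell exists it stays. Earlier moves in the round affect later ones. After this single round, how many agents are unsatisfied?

Initially unsatisfied (in order): (0,1), (0,2), (0,3), (0,4), (2,1), (2,2).
  (0,1) → (0,0).
  (0,2): now satisfied by earlier moves; stays.
  (0,3) → (1,3).
  (0,4): now satisfied by earlier moves; stays.
  (2,1) → (1,0).
  (2,2): now satisfied by earlier moves; stays.
Resulting grid:
A _ B _ A
A _ B B _
_ _ B _ _
_ _ B B B
_ A _ B _
All satisfied now.

0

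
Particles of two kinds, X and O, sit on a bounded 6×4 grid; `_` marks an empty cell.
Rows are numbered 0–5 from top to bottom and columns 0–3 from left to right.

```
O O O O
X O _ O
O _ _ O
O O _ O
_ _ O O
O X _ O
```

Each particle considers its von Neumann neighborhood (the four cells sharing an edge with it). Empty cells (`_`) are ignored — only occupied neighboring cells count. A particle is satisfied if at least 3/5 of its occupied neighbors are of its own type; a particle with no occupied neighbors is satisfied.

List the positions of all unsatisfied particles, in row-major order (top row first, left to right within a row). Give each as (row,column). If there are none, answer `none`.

(0,0)O 1/2 ✗
(0,1)O 3/3 ✓
(0,2)O 2/2 ✓
(0,3)O 2/2 ✓
(1,0)X 0/3 ✗
(1,1)O 1/2 ✗
(1,3)O 2/2 ✓
(2,0)O 1/2 ✗
(2,3)O 2/2 ✓
(3,0)O 2/2 ✓
(3,1)O 1/1 ✓
(3,3)O 2/2 ✓
(4,2)O 1/1 ✓
(4,3)O 3/3 ✓
(5,0)O 0/1 ✗
(5,1)X 0/1 ✗
(5,3)O 1/1 ✓

(0,0), (1,0), (1,1), (2,0), (5,0), (5,1)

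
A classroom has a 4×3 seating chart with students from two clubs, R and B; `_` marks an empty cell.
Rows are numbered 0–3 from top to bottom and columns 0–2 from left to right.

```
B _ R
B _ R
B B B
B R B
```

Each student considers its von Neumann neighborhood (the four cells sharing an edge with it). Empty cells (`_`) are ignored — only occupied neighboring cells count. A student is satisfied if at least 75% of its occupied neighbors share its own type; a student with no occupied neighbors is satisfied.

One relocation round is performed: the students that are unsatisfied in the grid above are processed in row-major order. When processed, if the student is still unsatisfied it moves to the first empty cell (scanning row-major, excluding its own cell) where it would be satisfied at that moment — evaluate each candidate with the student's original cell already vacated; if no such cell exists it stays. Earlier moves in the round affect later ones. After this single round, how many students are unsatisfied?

6

Initially unsatisfied (in order): (1,2), (2,1), (2,2), (3,0), (3,1), (3,2).
  (1,2): no empty cell satisfies it; stays.
  (2,1): no empty cell satisfies it; stays.
  (2,2): no empty cell satisfies it; stays.
  (3,0): no empty cell satisfies it; stays.
  (3,1): no empty cell satisfies it; stays.
  (3,2): no empty cell satisfies it; stays.
Resulting grid:
B _ R
B _ R
B B B
B R B
Unsatisfied now: (1,2), (2,1), (2,2), (3,0), (3,1), (3,2).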